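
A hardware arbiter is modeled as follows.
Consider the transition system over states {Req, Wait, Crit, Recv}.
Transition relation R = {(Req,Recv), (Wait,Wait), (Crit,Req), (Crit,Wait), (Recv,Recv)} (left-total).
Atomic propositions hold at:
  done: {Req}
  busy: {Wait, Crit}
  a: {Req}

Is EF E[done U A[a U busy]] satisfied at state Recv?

No

A[a U busy]: least fixpoint, start Z0 = Sat(busy) = {Wait, Crit}, add states in Sat(a) with every successor in Z. Already a fixed point.
Sat(A[a U busy]) = {Wait, Crit}
E[done U A[a U busy]]: least fixpoint, start Z0 = Sat(A[a U busy]) = {Wait, Crit}, add states in Sat(done) with some successor in Z. Already a fixed point.
Sat(E[done U A[a U busy]]) = {Wait, Crit}
EF E[done U A[a U busy]]: least fixpoint, start Z0 = {Wait, Crit}, add states with some successor in Z. Already a fixed point.
Sat(EF E[done U A[a U busy]]) = {Wait, Crit}
Recv ∉ Sat(EF E[done U A[a U busy]]) = {Wait, Crit}, so the formula does not hold at Recv.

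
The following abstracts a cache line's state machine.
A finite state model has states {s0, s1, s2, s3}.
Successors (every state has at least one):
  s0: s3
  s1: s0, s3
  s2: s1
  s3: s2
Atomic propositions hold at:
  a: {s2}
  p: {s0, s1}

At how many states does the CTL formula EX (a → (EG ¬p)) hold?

Sat(¬p) = {s2, s3}
EG ¬p: greatest fixpoint, start Z0 = {s2, s3}, keep only states in Sat with some successor in Z. Z1 = {s3}; Z2 = ∅; fixed.
Sat(EG ¬p) = ∅
Sat(a → (EG ¬p)) = {s0, s1, s3}
Sat(EX (a → (EG ¬p))) = {s : some successor in {s0, s1, s3}} = {s0, s1, s2}
|Sat(EX (a → (EG ¬p)))| = |{s0, s1, s2}| = 3.

3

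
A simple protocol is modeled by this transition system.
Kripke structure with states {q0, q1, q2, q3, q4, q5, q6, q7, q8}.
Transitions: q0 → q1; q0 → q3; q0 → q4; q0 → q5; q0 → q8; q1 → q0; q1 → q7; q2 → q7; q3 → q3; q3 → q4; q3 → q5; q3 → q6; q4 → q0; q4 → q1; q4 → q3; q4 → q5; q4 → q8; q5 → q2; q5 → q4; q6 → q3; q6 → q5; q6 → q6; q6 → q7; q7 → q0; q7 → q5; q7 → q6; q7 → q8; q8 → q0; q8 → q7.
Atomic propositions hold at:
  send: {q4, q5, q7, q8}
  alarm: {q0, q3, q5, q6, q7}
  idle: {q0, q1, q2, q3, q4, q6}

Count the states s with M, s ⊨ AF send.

AF send: least fixpoint, start Z0 = {q4, q5, q7, q8}, add states with every successor in Z. Z1 = {q2, q4, q5, q7, q8}; fixed.
Sat(AF send) = {q2, q4, q5, q7, q8}
|Sat(AF send)| = |{q2, q4, q5, q7, q8}| = 5.

5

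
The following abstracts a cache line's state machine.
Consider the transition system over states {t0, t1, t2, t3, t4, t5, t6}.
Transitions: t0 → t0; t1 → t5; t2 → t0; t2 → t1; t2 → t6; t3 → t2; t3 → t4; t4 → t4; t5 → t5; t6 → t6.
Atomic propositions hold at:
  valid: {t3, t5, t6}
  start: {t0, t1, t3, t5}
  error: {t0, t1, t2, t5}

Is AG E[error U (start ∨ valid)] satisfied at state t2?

Yes

Sat(start ∨ valid) = {t0, t1, t3, t5, t6}
E[error U (start ∨ valid)]: least fixpoint, start Z0 = Sat((start ∨ valid)) = {t0, t1, t3, t5, t6}, add states in Sat(error) with some successor in Z. Z1 = {t0, t1, t2, t3, t5, t6}; fixed.
Sat(E[error U (start ∨ valid)]) = {t0, t1, t2, t3, t5, t6}
AG E[error U (start ∨ valid)]: greatest fixpoint, start Z0 = {t0, t1, t2, t3, t5, t6}, keep only states in Sat with every successor in Z. Z1 = {t0, t1, t2, t5, t6}; fixed.
Sat(AG E[error U (start ∨ valid)]) = {t0, t1, t2, t5, t6}
t2 ∈ Sat(AG E[error U (start ∨ valid)]) = {t0, t1, t2, t5, t6}, so the formula holds at t2.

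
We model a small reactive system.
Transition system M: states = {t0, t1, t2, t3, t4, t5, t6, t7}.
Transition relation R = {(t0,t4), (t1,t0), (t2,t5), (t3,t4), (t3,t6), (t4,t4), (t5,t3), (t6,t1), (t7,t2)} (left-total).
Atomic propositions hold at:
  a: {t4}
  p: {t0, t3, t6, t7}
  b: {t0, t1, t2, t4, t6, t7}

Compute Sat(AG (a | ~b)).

{t4}

Sat(~b) = {t3, t5}
Sat(a | ~b) = {t3, t4, t5}
AG (a | ~b): greatest fixpoint, start Z0 = {t3, t4, t5}, keep only states in Sat with every successor in Z. Z1 = {t4, t5}; Z2 = {t4}; fixed.
Sat(AG (a | ~b)) = {t4}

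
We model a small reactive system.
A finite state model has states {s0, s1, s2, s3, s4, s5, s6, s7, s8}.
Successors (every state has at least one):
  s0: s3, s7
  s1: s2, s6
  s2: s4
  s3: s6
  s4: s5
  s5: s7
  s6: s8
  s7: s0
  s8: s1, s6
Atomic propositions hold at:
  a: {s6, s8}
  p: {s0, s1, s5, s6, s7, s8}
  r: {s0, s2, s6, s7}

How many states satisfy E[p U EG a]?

3

EG a: greatest fixpoint, start Z0 = {s6, s8}, keep only states in Sat with some successor in Z. Already a fixed point.
Sat(EG a) = {s6, s8}
E[p U EG a]: least fixpoint, start Z0 = Sat(EG a) = {s6, s8}, add states in Sat(p) with some successor in Z. Z1 = {s1, s6, s8}; fixed.
Sat(E[p U EG a]) = {s1, s6, s8}
|Sat(E[p U EG a])| = |{s1, s6, s8}| = 3.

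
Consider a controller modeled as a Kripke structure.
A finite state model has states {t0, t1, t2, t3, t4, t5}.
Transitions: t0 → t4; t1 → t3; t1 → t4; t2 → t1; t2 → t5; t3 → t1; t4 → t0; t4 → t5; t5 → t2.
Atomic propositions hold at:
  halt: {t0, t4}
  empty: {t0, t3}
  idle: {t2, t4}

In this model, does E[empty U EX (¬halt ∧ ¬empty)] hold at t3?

Yes

Sat(¬halt) = {t1, t2, t3, t5}
Sat(¬empty) = {t1, t2, t4, t5}
Sat(¬halt ∧ ¬empty) = {t1, t2, t5}
Sat(EX (¬halt ∧ ¬empty)) = {s : some successor in {t1, t2, t5}} = {t2, t3, t4, t5}
E[empty U EX (¬halt ∧ ¬empty)]: least fixpoint, start Z0 = Sat(EX (¬halt ∧ ¬empty)) = {t2, t3, t4, t5}, add states in Sat(empty) with some successor in Z. Z1 = {t0, t2, t3, t4, t5}; fixed.
Sat(E[empty U EX (¬halt ∧ ¬empty)]) = {t0, t2, t3, t4, t5}
t3 ∈ Sat(E[empty U EX (¬halt ∧ ¬empty)]) = {t0, t2, t3, t4, t5}, so the formula holds at t3.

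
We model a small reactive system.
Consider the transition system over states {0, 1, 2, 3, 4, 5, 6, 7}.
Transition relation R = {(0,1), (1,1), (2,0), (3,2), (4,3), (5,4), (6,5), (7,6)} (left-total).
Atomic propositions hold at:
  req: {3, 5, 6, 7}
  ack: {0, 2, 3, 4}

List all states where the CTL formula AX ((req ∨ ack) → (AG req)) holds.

Sat(req ∨ ack) = {0, 2, 3, 4, 5, 6, 7}
AG req: greatest fixpoint, start Z0 = {3, 5, 6, 7}, keep only states in Sat with every successor in Z. Z1 = {6, 7}; Z2 = {7}; Z3 = ∅; fixed.
Sat(AG req) = ∅
Sat((req ∨ ack) → (AG req)) = {1}
Sat(AX ((req ∨ ack) → (AG req))) = {s : every successor in {1}} = {0, 1}

{0, 1}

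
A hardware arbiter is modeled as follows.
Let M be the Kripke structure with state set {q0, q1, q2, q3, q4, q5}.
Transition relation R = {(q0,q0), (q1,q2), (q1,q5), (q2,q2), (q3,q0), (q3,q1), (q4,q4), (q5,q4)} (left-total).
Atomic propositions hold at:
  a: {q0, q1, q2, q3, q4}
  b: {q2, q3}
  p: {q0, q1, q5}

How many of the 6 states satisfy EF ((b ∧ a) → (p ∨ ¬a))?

5

Sat(b ∧ a) = {q2, q3}
Sat(¬a) = {q5}
Sat(p ∨ ¬a) = {q0, q1, q5}
Sat((b ∧ a) → (p ∨ ¬a)) = {q0, q1, q4, q5}
EF ((b ∧ a) → (p ∨ ¬a)): least fixpoint, start Z0 = {q0, q1, q4, q5}, add states with some successor in Z. Z1 = {q0, q1, q3, q4, q5}; fixed.
Sat(EF ((b ∧ a) → (p ∨ ¬a))) = {q0, q1, q3, q4, q5}
|Sat(EF ((b ∧ a) → (p ∨ ¬a)))| = |{q0, q1, q3, q4, q5}| = 5.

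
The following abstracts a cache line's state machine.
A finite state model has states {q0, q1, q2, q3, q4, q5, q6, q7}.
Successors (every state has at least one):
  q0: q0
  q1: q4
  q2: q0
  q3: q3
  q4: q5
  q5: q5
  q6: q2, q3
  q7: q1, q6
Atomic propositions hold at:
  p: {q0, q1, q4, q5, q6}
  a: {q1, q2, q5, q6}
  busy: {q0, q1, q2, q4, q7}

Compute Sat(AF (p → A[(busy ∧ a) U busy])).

Sat(busy ∧ a) = {q1, q2}
A[(busy ∧ a) U busy]: least fixpoint, start Z0 = Sat(busy) = {q0, q1, q2, q4, q7}, add states in Sat(busy ∧ a) with every successor in Z. Already a fixed point.
Sat(A[(busy ∧ a) U busy]) = {q0, q1, q2, q4, q7}
Sat(p → A[(busy ∧ a) U busy]) = {q0, q1, q2, q3, q4, q7}
AF (p → A[(busy ∧ a) U busy]): least fixpoint, start Z0 = {q0, q1, q2, q3, q4, q7}, add states with every successor in Z. Z1 = {q0, q1, q2, q3, q4, q6, q7}; fixed.
Sat(AF (p → A[(busy ∧ a) U busy])) = {q0, q1, q2, q3, q4, q6, q7}

{q0, q1, q2, q3, q4, q6, q7}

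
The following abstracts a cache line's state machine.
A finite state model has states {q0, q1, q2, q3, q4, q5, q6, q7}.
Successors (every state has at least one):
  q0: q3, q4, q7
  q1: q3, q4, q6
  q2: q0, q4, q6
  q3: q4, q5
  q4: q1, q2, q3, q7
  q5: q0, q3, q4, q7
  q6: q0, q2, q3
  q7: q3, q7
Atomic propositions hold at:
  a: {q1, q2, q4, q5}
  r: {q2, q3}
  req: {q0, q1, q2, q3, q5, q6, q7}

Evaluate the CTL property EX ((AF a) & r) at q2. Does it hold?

AF a: least fixpoint, start Z0 = {q1, q2, q4, q5}, add states with every successor in Z. Z1 = {q1, q2, q3, q4, q5}; fixed.
Sat(AF a) = {q1, q2, q3, q4, q5}
Sat((AF a) & r) = {q2, q3}
Sat(EX ((AF a) & r)) = {s : some successor in {q2, q3}} = {q0, q1, q4, q5, q6, q7}
q2 ∉ Sat(EX ((AF a) & r)) = {q0, q1, q4, q5, q6, q7}, so the formula does not hold at q2.

No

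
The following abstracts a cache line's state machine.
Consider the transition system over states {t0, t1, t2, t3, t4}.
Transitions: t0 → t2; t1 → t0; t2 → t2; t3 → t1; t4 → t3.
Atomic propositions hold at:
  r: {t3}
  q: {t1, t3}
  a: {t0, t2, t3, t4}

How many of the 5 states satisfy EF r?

2

EF r: least fixpoint, start Z0 = {t3}, add states with some successor in Z. Z1 = {t3, t4}; fixed.
Sat(EF r) = {t3, t4}
|Sat(EF r)| = |{t3, t4}| = 2.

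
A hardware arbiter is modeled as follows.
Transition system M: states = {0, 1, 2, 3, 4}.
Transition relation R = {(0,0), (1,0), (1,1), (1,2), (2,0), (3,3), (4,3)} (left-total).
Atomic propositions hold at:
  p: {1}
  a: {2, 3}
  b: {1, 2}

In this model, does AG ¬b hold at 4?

Sat(¬b) = {0, 3, 4}
AG ¬b: greatest fixpoint, start Z0 = {0, 3, 4}, keep only states in Sat with every successor in Z. Already a fixed point.
Sat(AG ¬b) = {0, 3, 4}
4 ∈ Sat(AG ¬b) = {0, 3, 4}, so the formula holds at 4.

Yes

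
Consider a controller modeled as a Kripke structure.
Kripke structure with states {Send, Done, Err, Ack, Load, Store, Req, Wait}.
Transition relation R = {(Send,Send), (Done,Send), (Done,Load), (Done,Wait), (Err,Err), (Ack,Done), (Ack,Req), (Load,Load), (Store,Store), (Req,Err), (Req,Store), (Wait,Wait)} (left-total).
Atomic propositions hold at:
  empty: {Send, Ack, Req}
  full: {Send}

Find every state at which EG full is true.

{Send}

EG full: greatest fixpoint, start Z0 = {Send}, keep only states in Sat with some successor in Z. Already a fixed point.
Sat(EG full) = {Send}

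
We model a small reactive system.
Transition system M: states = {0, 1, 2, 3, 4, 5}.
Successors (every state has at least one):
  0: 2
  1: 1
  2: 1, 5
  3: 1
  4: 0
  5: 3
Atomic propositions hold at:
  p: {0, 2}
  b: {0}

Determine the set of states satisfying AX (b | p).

{0, 4}

Sat(b | p) = {0, 2}
Sat(AX (b | p)) = {s : every successor in {0, 2}} = {0, 4}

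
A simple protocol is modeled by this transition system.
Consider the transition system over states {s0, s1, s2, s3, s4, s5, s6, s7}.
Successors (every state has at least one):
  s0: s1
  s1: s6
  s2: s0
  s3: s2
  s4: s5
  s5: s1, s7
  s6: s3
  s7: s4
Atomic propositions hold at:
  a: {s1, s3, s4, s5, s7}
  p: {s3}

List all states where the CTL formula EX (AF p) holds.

AF p: least fixpoint, start Z0 = {s3}, add states with every successor in Z. Z1 = {s3, s6}; Z2 = {s1, s3, s6}; Z3 = {s0, s1, s3, s6}; Z4 = {s0, s1, s2, s3, s6}; fixed.
Sat(AF p) = {s0, s1, s2, s3, s6}
Sat(EX (AF p)) = {s : some successor in {s0, s1, s2, s3, s6}} = {s0, s1, s2, s3, s5, s6}

{s0, s1, s2, s3, s5, s6}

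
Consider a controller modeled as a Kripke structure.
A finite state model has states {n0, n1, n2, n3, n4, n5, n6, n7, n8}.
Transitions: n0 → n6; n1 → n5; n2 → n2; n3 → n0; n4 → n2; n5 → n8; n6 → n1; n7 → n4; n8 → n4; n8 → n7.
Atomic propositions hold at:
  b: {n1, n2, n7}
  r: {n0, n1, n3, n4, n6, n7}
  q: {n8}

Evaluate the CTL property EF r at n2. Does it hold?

EF r: least fixpoint, start Z0 = {n0, n1, n3, n4, n6, n7}, add states with some successor in Z. Z1 = {n0, n1, n3, n4, n6, n7, n8}; Z2 = {n0, n1, n3, n4, n5, n6, n7, n8}; fixed.
Sat(EF r) = {n0, n1, n3, n4, n5, n6, n7, n8}
n2 ∉ Sat(EF r) = {n0, n1, n3, n4, n5, n6, n7, n8}, so the formula does not hold at n2.

No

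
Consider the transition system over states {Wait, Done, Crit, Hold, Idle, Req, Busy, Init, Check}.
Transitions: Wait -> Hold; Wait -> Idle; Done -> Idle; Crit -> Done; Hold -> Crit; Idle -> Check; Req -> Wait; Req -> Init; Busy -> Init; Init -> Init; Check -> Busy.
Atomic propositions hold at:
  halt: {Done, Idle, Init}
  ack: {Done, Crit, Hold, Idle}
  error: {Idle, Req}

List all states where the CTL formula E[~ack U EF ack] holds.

Sat(~ack) = {Wait, Req, Busy, Init, Check}
EF ack: least fixpoint, start Z0 = {Done, Crit, Hold, Idle}, add states with some successor in Z. Z1 = {Wait, Done, Crit, Hold, Idle}; Z2 = {Wait, Done, Crit, Hold, Idle, Req}; fixed.
Sat(EF ack) = {Wait, Done, Crit, Hold, Idle, Req}
E[~ack U EF ack]: least fixpoint, start Z0 = Sat(EF ack) = {Wait, Done, Crit, Hold, Idle, Req}, add states in Sat(~ack) with some successor in Z. Already a fixed point.
Sat(E[~ack U EF ack]) = {Wait, Done, Crit, Hold, Idle, Req}

{Wait, Done, Crit, Hold, Idle, Req}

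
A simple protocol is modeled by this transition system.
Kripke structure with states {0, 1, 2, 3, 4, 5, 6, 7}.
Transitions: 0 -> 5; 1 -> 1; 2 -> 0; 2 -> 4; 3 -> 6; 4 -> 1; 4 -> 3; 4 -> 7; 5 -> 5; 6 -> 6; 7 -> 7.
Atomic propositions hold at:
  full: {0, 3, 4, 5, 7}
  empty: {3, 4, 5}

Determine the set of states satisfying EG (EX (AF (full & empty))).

{0, 2, 5}

Sat(full & empty) = {3, 4, 5}
AF (full & empty): least fixpoint, start Z0 = {3, 4, 5}, add states with every successor in Z. Z1 = {0, 3, 4, 5}; Z2 = {0, 2, 3, 4, 5}; fixed.
Sat(AF (full & empty)) = {0, 2, 3, 4, 5}
Sat(EX (AF (full & empty))) = {s : some successor in {0, 2, 3, 4, 5}} = {0, 2, 4, 5}
EG (EX (AF (full & empty))): greatest fixpoint, start Z0 = {0, 2, 4, 5}, keep only states in Sat with some successor in Z. Z1 = {0, 2, 5}; fixed.
Sat(EG (EX (AF (full & empty)))) = {0, 2, 5}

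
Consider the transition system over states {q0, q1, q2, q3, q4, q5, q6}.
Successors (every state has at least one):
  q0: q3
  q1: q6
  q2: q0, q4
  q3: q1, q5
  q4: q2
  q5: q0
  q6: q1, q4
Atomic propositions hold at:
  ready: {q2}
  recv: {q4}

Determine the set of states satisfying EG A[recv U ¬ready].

{q0, q1, q3, q5, q6}

Sat(¬ready) = {q0, q1, q3, q4, q5, q6}
A[recv U ¬ready]: least fixpoint, start Z0 = Sat(¬ready) = {q0, q1, q3, q4, q5, q6}, add states in Sat(recv) with every successor in Z. Already a fixed point.
Sat(A[recv U ¬ready]) = {q0, q1, q3, q4, q5, q6}
EG A[recv U ¬ready]: greatest fixpoint, start Z0 = {q0, q1, q3, q4, q5, q6}, keep only states in Sat with some successor in Z. Z1 = {q0, q1, q3, q5, q6}; fixed.
Sat(EG A[recv U ¬ready]) = {q0, q1, q3, q5, q6}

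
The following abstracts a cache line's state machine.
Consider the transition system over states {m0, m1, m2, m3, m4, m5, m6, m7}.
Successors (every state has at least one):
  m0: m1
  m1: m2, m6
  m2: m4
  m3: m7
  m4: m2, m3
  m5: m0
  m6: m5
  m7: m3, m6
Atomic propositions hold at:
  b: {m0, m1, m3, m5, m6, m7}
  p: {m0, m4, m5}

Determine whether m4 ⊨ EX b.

Yes

Sat(EX b) = {s : some successor in {m0, m1, m3, m5, m6, m7}} = {m0, m1, m3, m4, m5, m6, m7}
m4 ∈ Sat(EX b) = {m0, m1, m3, m4, m5, m6, m7}, so the formula holds at m4.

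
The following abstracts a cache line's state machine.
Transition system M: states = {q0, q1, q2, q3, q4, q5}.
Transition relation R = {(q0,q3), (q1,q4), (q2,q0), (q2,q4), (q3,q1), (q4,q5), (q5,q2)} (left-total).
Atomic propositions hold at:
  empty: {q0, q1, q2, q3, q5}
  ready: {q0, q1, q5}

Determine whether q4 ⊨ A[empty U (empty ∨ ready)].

No

Sat(empty ∨ ready) = {q0, q1, q2, q3, q5}
A[empty U (empty ∨ ready)]: least fixpoint, start Z0 = Sat((empty ∨ ready)) = {q0, q1, q2, q3, q5}, add states in Sat(empty) with every successor in Z. Already a fixed point.
Sat(A[empty U (empty ∨ ready)]) = {q0, q1, q2, q3, q5}
q4 ∉ Sat(A[empty U (empty ∨ ready)]) = {q0, q1, q2, q3, q5}, so the formula does not hold at q4.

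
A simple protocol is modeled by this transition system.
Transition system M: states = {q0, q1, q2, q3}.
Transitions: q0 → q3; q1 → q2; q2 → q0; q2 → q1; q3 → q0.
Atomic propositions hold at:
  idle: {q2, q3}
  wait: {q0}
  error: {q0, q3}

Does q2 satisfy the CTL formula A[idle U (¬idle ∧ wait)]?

Sat(¬idle) = {q0, q1}
Sat(¬idle ∧ wait) = {q0}
A[idle U (¬idle ∧ wait)]: least fixpoint, start Z0 = Sat((¬idle ∧ wait)) = {q0}, add states in Sat(idle) with every successor in Z. Z1 = {q0, q3}; fixed.
Sat(A[idle U (¬idle ∧ wait)]) = {q0, q3}
q2 ∉ Sat(A[idle U (¬idle ∧ wait)]) = {q0, q3}, so the formula does not hold at q2.

No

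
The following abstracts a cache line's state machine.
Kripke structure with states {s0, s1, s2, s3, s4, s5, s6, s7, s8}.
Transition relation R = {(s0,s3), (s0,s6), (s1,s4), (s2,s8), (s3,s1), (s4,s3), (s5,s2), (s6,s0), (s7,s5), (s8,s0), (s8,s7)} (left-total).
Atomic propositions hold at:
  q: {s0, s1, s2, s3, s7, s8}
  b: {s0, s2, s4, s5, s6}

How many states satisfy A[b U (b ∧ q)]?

Sat(b ∧ q) = {s0, s2}
A[b U (b ∧ q)]: least fixpoint, start Z0 = Sat((b ∧ q)) = {s0, s2}, add states in Sat(b) with every successor in Z. Z1 = {s0, s2, s5, s6}; fixed.
Sat(A[b U (b ∧ q)]) = {s0, s2, s5, s6}
|Sat(A[b U (b ∧ q)])| = |{s0, s2, s5, s6}| = 4.

4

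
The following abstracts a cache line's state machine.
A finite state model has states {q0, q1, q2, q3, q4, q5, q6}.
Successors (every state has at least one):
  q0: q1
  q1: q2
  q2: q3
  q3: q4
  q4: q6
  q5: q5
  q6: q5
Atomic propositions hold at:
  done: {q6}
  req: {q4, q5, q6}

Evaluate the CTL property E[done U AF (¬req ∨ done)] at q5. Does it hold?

Sat(¬req) = {q0, q1, q2, q3}
Sat(¬req ∨ done) = {q0, q1, q2, q3, q6}
AF (¬req ∨ done): least fixpoint, start Z0 = {q0, q1, q2, q3, q6}, add states with every successor in Z. Z1 = {q0, q1, q2, q3, q4, q6}; fixed.
Sat(AF (¬req ∨ done)) = {q0, q1, q2, q3, q4, q6}
E[done U AF (¬req ∨ done)]: least fixpoint, start Z0 = Sat(AF (¬req ∨ done)) = {q0, q1, q2, q3, q4, q6}, add states in Sat(done) with some successor in Z. Already a fixed point.
Sat(E[done U AF (¬req ∨ done)]) = {q0, q1, q2, q3, q4, q6}
q5 ∉ Sat(E[done U AF (¬req ∨ done)]) = {q0, q1, q2, q3, q4, q6}, so the formula does not hold at q5.

No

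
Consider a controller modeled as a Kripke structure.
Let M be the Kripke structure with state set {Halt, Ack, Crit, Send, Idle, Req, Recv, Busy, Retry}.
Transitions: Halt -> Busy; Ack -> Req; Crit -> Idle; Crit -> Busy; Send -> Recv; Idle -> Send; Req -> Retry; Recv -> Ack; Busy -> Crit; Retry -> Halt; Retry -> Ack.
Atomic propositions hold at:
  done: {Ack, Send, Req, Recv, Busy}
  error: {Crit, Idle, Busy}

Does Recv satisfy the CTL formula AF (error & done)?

Sat(error & done) = {Busy}
AF (error & done): least fixpoint, start Z0 = {Busy}, add states with every successor in Z. Z1 = {Halt, Busy}; fixed.
Sat(AF (error & done)) = {Halt, Busy}
Recv ∉ Sat(AF (error & done)) = {Halt, Busy}, so the formula does not hold at Recv.

No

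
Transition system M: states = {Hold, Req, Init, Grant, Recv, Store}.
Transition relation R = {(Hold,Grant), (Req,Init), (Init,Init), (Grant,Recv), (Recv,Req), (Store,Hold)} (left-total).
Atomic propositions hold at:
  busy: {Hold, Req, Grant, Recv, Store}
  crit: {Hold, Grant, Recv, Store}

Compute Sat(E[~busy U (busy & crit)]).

{Hold, Grant, Recv, Store}

Sat(~busy) = {Init}
Sat(busy & crit) = {Hold, Grant, Recv, Store}
E[~busy U (busy & crit)]: least fixpoint, start Z0 = Sat((busy & crit)) = {Hold, Grant, Recv, Store}, add states in Sat(~busy) with some successor in Z. Already a fixed point.
Sat(E[~busy U (busy & crit)]) = {Hold, Grant, Recv, Store}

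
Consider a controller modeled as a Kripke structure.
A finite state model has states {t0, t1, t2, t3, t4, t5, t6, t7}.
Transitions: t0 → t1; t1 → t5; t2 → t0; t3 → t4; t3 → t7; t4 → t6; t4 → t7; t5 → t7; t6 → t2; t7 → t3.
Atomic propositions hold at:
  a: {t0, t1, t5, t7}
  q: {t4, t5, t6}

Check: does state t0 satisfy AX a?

Sat(AX a) = {s : every successor in {t0, t1, t5, t7}} = {t0, t1, t2, t5}
t0 ∈ Sat(AX a) = {t0, t1, t2, t5}, so the formula holds at t0.

Yes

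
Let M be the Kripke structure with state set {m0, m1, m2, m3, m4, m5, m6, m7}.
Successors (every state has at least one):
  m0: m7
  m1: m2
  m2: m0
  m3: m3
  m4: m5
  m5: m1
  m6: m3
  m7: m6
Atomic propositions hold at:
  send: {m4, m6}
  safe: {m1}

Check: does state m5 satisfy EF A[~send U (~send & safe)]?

Yes

Sat(~send) = {m0, m1, m2, m3, m5, m7}
Sat(~send & safe) = {m1}
A[~send U (~send & safe)]: least fixpoint, start Z0 = Sat((~send & safe)) = {m1}, add states in Sat(~send) with every successor in Z. Z1 = {m1, m5}; fixed.
Sat(A[~send U (~send & safe)]) = {m1, m5}
EF A[~send U (~send & safe)]: least fixpoint, start Z0 = {m1, m5}, add states with some successor in Z. Z1 = {m1, m4, m5}; fixed.
Sat(EF A[~send U (~send & safe)]) = {m1, m4, m5}
m5 ∈ Sat(EF A[~send U (~send & safe)]) = {m1, m4, m5}, so the formula holds at m5.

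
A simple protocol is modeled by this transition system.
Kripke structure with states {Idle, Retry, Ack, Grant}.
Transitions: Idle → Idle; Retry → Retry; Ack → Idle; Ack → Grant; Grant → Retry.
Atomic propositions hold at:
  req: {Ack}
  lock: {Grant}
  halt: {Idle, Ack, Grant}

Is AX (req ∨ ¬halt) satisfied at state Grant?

Sat(¬halt) = {Retry}
Sat(req ∨ ¬halt) = {Retry, Ack}
Sat(AX (req ∨ ¬halt)) = {s : every successor in {Retry, Ack}} = {Retry, Grant}
Grant ∈ Sat(AX (req ∨ ¬halt)) = {Retry, Grant}, so the formula holds at Grant.

Yes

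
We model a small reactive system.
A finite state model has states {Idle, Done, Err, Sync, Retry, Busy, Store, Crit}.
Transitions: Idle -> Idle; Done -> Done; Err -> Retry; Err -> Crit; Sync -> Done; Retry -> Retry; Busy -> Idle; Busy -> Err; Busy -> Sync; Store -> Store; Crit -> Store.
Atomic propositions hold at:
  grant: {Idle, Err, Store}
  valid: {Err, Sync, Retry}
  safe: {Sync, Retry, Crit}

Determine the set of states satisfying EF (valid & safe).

Sat(valid & safe) = {Sync, Retry}
EF (valid & safe): least fixpoint, start Z0 = {Sync, Retry}, add states with some successor in Z. Z1 = {Err, Sync, Retry, Busy}; fixed.
Sat(EF (valid & safe)) = {Err, Sync, Retry, Busy}

{Err, Sync, Retry, Busy}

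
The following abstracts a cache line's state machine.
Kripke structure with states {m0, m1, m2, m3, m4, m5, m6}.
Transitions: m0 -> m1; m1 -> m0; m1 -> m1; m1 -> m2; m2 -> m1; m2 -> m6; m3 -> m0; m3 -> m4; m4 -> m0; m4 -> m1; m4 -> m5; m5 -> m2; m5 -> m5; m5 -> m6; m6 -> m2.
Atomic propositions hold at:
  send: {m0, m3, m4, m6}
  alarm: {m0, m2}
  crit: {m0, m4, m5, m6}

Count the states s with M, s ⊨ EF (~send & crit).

3

Sat(~send) = {m1, m2, m5}
Sat(~send & crit) = {m5}
EF (~send & crit): least fixpoint, start Z0 = {m5}, add states with some successor in Z. Z1 = {m4, m5}; Z2 = {m3, m4, m5}; fixed.
Sat(EF (~send & crit)) = {m3, m4, m5}
|Sat(EF (~send & crit))| = |{m3, m4, m5}| = 3.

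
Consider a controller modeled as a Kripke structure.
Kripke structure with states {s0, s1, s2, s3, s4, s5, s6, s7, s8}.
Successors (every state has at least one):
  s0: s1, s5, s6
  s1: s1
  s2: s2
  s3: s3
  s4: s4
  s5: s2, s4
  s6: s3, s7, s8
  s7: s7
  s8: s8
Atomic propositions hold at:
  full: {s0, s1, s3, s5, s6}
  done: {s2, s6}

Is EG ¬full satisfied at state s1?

No

Sat(¬full) = {s2, s4, s7, s8}
EG ¬full: greatest fixpoint, start Z0 = {s2, s4, s7, s8}, keep only states in Sat with some successor in Z. Already a fixed point.
Sat(EG ¬full) = {s2, s4, s7, s8}
s1 ∉ Sat(EG ¬full) = {s2, s4, s7, s8}, so the formula does not hold at s1.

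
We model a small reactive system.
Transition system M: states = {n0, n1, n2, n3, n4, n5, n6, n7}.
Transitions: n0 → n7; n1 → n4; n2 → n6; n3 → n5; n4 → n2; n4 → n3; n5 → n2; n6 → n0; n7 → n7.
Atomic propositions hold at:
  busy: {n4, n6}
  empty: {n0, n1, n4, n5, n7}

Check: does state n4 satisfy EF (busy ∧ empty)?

Sat(busy ∧ empty) = {n4}
EF (busy ∧ empty): least fixpoint, start Z0 = {n4}, add states with some successor in Z. Z1 = {n1, n4}; fixed.
Sat(EF (busy ∧ empty)) = {n1, n4}
n4 ∈ Sat(EF (busy ∧ empty)) = {n1, n4}, so the formula holds at n4.

Yes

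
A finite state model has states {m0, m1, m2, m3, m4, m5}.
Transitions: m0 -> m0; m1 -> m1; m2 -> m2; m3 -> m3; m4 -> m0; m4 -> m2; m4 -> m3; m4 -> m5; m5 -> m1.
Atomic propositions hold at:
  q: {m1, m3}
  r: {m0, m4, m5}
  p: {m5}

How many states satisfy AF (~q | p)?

Sat(~q) = {m0, m2, m4, m5}
Sat(~q | p) = {m0, m2, m4, m5}
AF (~q | p): least fixpoint, start Z0 = {m0, m2, m4, m5}, add states with every successor in Z. Already a fixed point.
Sat(AF (~q | p)) = {m0, m2, m4, m5}
|Sat(AF (~q | p))| = |{m0, m2, m4, m5}| = 4.

4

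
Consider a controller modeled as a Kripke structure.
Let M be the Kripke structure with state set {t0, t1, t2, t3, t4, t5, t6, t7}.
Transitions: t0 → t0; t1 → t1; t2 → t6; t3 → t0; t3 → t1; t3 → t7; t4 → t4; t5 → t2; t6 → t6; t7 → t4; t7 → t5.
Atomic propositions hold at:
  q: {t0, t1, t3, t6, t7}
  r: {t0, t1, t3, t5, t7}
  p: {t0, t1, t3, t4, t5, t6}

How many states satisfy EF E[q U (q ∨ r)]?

7

Sat(q ∨ r) = {t0, t1, t3, t5, t6, t7}
E[q U (q ∨ r)]: least fixpoint, start Z0 = Sat((q ∨ r)) = {t0, t1, t3, t5, t6, t7}, add states in Sat(q) with some successor in Z. Already a fixed point.
Sat(E[q U (q ∨ r)]) = {t0, t1, t3, t5, t6, t7}
EF E[q U (q ∨ r)]: least fixpoint, start Z0 = {t0, t1, t3, t5, t6, t7}, add states with some successor in Z. Z1 = {t0, t1, t2, t3, t5, t6, t7}; fixed.
Sat(EF E[q U (q ∨ r)]) = {t0, t1, t2, t3, t5, t6, t7}
|Sat(EF E[q U (q ∨ r)])| = |{t0, t1, t2, t3, t5, t6, t7}| = 7.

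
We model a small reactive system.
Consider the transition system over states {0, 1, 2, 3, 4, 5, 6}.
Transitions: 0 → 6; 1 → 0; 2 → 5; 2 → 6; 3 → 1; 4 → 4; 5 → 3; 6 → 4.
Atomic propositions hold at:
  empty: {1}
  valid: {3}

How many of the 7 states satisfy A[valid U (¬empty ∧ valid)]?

1

Sat(¬empty) = {0, 2, 3, 4, 5, 6}
Sat(¬empty ∧ valid) = {3}
A[valid U (¬empty ∧ valid)]: least fixpoint, start Z0 = Sat((¬empty ∧ valid)) = {3}, add states in Sat(valid) with every successor in Z. Already a fixed point.
Sat(A[valid U (¬empty ∧ valid)]) = {3}
|Sat(A[valid U (¬empty ∧ valid)])| = |{3}| = 1.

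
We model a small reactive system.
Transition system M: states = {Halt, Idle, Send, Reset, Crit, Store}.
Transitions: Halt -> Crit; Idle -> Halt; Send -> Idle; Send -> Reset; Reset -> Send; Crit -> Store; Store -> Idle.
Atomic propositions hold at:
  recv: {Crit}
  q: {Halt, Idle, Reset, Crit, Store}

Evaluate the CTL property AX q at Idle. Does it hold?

Yes

Sat(AX q) = {s : every successor in {Halt, Idle, Reset, Crit, Store}} = {Halt, Idle, Send, Crit, Store}
Idle ∈ Sat(AX q) = {Halt, Idle, Send, Crit, Store}, so the formula holds at Idle.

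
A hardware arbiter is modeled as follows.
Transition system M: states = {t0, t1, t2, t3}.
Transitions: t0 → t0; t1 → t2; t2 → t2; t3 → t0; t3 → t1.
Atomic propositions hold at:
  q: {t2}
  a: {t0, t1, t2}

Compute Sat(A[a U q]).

A[a U q]: least fixpoint, start Z0 = Sat(q) = {t2}, add states in Sat(a) with every successor in Z. Z1 = {t1, t2}; fixed.
Sat(A[a U q]) = {t1, t2}

{t1, t2}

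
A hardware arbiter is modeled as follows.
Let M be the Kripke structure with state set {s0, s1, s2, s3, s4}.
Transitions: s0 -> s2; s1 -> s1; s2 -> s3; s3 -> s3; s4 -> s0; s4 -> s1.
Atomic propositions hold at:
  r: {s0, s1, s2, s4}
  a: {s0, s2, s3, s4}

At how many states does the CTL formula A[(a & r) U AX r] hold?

Sat(a & r) = {s0, s2, s4}
Sat(AX r) = {s : every successor in {s0, s1, s2, s4}} = {s0, s1, s4}
A[(a & r) U AX r]: least fixpoint, start Z0 = Sat(AX r) = {s0, s1, s4}, add states in Sat(a & r) with every successor in Z. Already a fixed point.
Sat(A[(a & r) U AX r]) = {s0, s1, s4}
|Sat(A[(a & r) U AX r])| = |{s0, s1, s4}| = 3.

3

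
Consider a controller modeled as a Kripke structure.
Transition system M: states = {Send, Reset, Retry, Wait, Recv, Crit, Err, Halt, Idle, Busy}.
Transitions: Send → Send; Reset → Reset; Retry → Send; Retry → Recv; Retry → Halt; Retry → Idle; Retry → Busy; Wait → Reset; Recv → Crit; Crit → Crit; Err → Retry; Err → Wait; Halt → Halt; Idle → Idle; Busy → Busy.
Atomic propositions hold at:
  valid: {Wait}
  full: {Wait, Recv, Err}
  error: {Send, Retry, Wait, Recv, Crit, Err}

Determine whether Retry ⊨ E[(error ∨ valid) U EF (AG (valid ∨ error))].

Sat(error ∨ valid) = {Send, Retry, Wait, Recv, Crit, Err}
Sat(valid ∨ error) = {Send, Retry, Wait, Recv, Crit, Err}
AG (valid ∨ error): greatest fixpoint, start Z0 = {Send, Retry, Wait, Recv, Crit, Err}, keep only states in Sat with every successor in Z. Z1 = {Send, Recv, Crit, Err}; Z2 = {Send, Recv, Crit}; fixed.
Sat(AG (valid ∨ error)) = {Send, Recv, Crit}
EF (AG (valid ∨ error)): least fixpoint, start Z0 = {Send, Recv, Crit}, add states with some successor in Z. Z1 = {Send, Retry, Recv, Crit}; Z2 = {Send, Retry, Recv, Crit, Err}; fixed.
Sat(EF (AG (valid ∨ error))) = {Send, Retry, Recv, Crit, Err}
E[(error ∨ valid) U EF (AG (valid ∨ error))]: least fixpoint, start Z0 = Sat(EF (AG (valid ∨ error))) = {Send, Retry, Recv, Crit, Err}, add states in Sat(error ∨ valid) with some successor in Z. Already a fixed point.
Sat(E[(error ∨ valid) U EF (AG (valid ∨ error))]) = {Send, Retry, Recv, Crit, Err}
Retry ∈ Sat(E[(error ∨ valid) U EF (AG (valid ∨ error))]) = {Send, Retry, Recv, Crit, Err}, so the formula holds at Retry.

Yes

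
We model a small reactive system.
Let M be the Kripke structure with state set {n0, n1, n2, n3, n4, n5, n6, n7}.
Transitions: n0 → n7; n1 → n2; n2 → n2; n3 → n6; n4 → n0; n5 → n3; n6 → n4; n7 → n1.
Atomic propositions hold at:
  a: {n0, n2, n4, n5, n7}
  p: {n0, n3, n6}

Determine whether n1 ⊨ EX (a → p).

No

Sat(a → p) = {n0, n1, n3, n6}
Sat(EX (a → p)) = {s : some successor in {n0, n1, n3, n6}} = {n3, n4, n5, n7}
n1 ∉ Sat(EX (a → p)) = {n3, n4, n5, n7}, so the formula does not hold at n1.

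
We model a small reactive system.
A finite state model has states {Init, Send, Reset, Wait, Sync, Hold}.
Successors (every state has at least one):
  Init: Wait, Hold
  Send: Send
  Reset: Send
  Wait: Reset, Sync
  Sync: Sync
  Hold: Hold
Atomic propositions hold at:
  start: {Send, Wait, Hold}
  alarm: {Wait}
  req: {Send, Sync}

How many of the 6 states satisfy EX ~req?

Sat(~req) = {Init, Reset, Wait, Hold}
Sat(EX ~req) = {s : some successor in {Init, Reset, Wait, Hold}} = {Init, Wait, Hold}
|Sat(EX ~req)| = |{Init, Wait, Hold}| = 3.

3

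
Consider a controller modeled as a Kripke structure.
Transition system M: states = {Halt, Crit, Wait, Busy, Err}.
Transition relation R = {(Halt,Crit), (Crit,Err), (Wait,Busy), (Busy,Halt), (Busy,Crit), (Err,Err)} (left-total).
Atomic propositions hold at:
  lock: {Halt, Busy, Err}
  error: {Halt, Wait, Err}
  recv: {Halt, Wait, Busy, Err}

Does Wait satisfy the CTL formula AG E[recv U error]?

E[recv U error]: least fixpoint, start Z0 = Sat(error) = {Halt, Wait, Err}, add states in Sat(recv) with some successor in Z. Z1 = {Halt, Wait, Busy, Err}; fixed.
Sat(E[recv U error]) = {Halt, Wait, Busy, Err}
AG E[recv U error]: greatest fixpoint, start Z0 = {Halt, Wait, Busy, Err}, keep only states in Sat with every successor in Z. Z1 = {Wait, Err}; Z2 = {Err}; fixed.
Sat(AG E[recv U error]) = {Err}
Wait ∉ Sat(AG E[recv U error]) = {Err}, so the formula does not hold at Wait.

No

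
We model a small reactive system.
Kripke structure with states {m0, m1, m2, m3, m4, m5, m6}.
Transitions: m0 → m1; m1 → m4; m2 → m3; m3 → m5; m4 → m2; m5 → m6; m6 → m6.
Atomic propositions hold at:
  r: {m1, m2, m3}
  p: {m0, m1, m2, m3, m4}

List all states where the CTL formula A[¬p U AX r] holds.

{m0, m2, m4}

Sat(¬p) = {m5, m6}
Sat(AX r) = {s : every successor in {m1, m2, m3}} = {m0, m2, m4}
A[¬p U AX r]: least fixpoint, start Z0 = Sat(AX r) = {m0, m2, m4}, add states in Sat(¬p) with every successor in Z. Already a fixed point.
Sat(A[¬p U AX r]) = {m0, m2, m4}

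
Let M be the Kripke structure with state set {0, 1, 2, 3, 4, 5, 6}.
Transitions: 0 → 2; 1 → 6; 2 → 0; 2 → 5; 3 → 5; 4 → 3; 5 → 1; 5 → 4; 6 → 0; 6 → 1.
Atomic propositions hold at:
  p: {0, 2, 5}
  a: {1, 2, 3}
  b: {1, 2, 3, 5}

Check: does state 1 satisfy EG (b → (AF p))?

AF p: least fixpoint, start Z0 = {0, 2, 5}, add states with every successor in Z. Z1 = {0, 2, 3, 5}; Z2 = {0, 2, 3, 4, 5}; fixed.
Sat(AF p) = {0, 2, 3, 4, 5}
Sat(b → (AF p)) = {0, 2, 3, 4, 5, 6}
EG (b → (AF p)): greatest fixpoint, start Z0 = {0, 2, 3, 4, 5, 6}, keep only states in Sat with some successor in Z. Already a fixed point.
Sat(EG (b → (AF p))) = {0, 2, 3, 4, 5, 6}
1 ∉ Sat(EG (b → (AF p))) = {0, 2, 3, 4, 5, 6}, so the formula does not hold at 1.

No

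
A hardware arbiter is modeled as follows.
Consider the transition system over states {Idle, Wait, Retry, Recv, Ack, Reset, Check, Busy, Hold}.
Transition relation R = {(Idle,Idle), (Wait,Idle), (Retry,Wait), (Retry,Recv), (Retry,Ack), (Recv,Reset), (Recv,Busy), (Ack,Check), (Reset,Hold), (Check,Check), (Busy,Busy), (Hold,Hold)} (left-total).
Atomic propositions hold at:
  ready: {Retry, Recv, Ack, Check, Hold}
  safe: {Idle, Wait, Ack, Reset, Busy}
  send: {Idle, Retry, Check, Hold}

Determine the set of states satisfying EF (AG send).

AG send: greatest fixpoint, start Z0 = {Idle, Retry, Check, Hold}, keep only states in Sat with every successor in Z. Z1 = {Idle, Check, Hold}; fixed.
Sat(AG send) = {Idle, Check, Hold}
EF (AG send): least fixpoint, start Z0 = {Idle, Check, Hold}, add states with some successor in Z. Z1 = {Idle, Wait, Ack, Reset, Check, Hold}; Z2 = {Idle, Wait, Retry, Recv, Ack, Reset, Check, Hold}; fixed.
Sat(EF (AG send)) = {Idle, Wait, Retry, Recv, Ack, Reset, Check, Hold}

{Idle, Wait, Retry, Recv, Ack, Reset, Check, Hold}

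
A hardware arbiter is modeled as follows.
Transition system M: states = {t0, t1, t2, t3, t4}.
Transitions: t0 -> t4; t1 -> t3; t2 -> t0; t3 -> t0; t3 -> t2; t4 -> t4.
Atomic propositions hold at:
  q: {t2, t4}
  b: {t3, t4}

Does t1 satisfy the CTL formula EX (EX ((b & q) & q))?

No

Sat(b & q) = {t4}
Sat((b & q) & q) = {t4}
Sat(EX ((b & q) & q)) = {s : some successor in {t4}} = {t0, t4}
Sat(EX (EX ((b & q) & q))) = {s : some successor in {t0, t4}} = {t0, t2, t3, t4}
t1 ∉ Sat(EX (EX ((b & q) & q))) = {t0, t2, t3, t4}, so the formula does not hold at t1.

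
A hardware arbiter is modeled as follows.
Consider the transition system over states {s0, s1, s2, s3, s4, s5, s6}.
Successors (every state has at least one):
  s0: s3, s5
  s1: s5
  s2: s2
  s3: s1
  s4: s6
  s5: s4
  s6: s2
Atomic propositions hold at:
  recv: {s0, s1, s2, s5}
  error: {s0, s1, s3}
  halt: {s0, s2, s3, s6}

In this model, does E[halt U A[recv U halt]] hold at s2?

A[recv U halt]: least fixpoint, start Z0 = Sat(halt) = {s0, s2, s3, s6}, add states in Sat(recv) with every successor in Z. Already a fixed point.
Sat(A[recv U halt]) = {s0, s2, s3, s6}
E[halt U A[recv U halt]]: least fixpoint, start Z0 = Sat(A[recv U halt]) = {s0, s2, s3, s6}, add states in Sat(halt) with some successor in Z. Already a fixed point.
Sat(E[halt U A[recv U halt]]) = {s0, s2, s3, s6}
s2 ∈ Sat(E[halt U A[recv U halt]]) = {s0, s2, s3, s6}, so the formula holds at s2.

Yes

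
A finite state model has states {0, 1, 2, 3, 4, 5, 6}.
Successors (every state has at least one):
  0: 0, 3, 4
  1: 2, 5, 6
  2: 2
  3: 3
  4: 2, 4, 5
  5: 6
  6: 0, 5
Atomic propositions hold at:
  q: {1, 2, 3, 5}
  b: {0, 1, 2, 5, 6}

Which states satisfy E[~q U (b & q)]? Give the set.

Sat(~q) = {0, 4, 6}
Sat(b & q) = {1, 2, 5}
E[~q U (b & q)]: least fixpoint, start Z0 = Sat((b & q)) = {1, 2, 5}, add states in Sat(~q) with some successor in Z. Z1 = {1, 2, 4, 5, 6}; Z2 = {0, 1, 2, 4, 5, 6}; fixed.
Sat(E[~q U (b & q)]) = {0, 1, 2, 4, 5, 6}

{0, 1, 2, 4, 5, 6}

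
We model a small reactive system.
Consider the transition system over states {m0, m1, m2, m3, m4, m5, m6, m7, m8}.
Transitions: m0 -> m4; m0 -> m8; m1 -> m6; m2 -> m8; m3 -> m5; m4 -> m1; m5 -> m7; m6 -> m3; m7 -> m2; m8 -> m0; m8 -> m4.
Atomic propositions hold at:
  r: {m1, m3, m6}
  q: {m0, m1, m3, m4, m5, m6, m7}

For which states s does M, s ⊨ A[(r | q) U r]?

{m1, m3, m4, m6}

Sat(r | q) = {m0, m1, m3, m4, m5, m6, m7}
A[(r | q) U r]: least fixpoint, start Z0 = Sat(r) = {m1, m3, m6}, add states in Sat(r | q) with every successor in Z. Z1 = {m1, m3, m4, m6}; fixed.
Sat(A[(r | q) U r]) = {m1, m3, m4, m6}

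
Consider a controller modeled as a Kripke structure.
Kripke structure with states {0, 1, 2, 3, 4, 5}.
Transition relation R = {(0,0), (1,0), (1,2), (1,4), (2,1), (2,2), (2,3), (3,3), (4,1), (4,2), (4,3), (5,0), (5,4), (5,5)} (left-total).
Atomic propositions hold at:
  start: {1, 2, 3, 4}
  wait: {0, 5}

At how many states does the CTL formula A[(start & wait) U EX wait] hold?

3

Sat(start & wait) = ∅
Sat(EX wait) = {s : some successor in {0, 5}} = {0, 1, 5}
A[(start & wait) U EX wait]: least fixpoint, start Z0 = Sat(EX wait) = {0, 1, 5}, add states in Sat(start & wait) with every successor in Z. Already a fixed point.
Sat(A[(start & wait) U EX wait]) = {0, 1, 5}
|Sat(A[(start & wait) U EX wait])| = |{0, 1, 5}| = 3.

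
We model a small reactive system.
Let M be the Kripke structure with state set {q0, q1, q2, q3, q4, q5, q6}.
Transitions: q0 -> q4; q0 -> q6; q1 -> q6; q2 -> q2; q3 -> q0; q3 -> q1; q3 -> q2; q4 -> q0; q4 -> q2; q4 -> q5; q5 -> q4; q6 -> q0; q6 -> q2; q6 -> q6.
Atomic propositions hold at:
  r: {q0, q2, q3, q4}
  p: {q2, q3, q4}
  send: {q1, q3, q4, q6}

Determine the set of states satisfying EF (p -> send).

{q0, q1, q3, q4, q5, q6}

Sat(p -> send) = {q0, q1, q3, q4, q5, q6}
EF (p -> send): least fixpoint, start Z0 = {q0, q1, q3, q4, q5, q6}, add states with some successor in Z. Already a fixed point.
Sat(EF (p -> send)) = {q0, q1, q3, q4, q5, q6}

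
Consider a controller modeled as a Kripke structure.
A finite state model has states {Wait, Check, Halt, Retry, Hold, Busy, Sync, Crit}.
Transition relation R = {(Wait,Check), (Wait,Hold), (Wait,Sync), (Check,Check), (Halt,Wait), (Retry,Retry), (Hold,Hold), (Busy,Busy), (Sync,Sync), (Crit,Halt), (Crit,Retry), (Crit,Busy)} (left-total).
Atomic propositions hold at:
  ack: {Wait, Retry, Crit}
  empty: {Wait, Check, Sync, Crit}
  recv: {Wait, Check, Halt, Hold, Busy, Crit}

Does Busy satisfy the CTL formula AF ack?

AF ack: least fixpoint, start Z0 = {Wait, Retry, Crit}, add states with every successor in Z. Z1 = {Wait, Halt, Retry, Crit}; fixed.
Sat(AF ack) = {Wait, Halt, Retry, Crit}
Busy ∉ Sat(AF ack) = {Wait, Halt, Retry, Crit}, so the formula does not hold at Busy.

No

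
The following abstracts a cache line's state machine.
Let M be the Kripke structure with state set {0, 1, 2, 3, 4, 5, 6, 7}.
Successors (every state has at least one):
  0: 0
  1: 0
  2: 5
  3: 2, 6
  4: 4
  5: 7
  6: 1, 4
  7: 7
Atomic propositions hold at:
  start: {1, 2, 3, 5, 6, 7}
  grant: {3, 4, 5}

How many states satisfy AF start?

AF start: least fixpoint, start Z0 = {1, 2, 3, 5, 6, 7}, add states with every successor in Z. Already a fixed point.
Sat(AF start) = {1, 2, 3, 5, 6, 7}
|Sat(AF start)| = |{1, 2, 3, 5, 6, 7}| = 6.

6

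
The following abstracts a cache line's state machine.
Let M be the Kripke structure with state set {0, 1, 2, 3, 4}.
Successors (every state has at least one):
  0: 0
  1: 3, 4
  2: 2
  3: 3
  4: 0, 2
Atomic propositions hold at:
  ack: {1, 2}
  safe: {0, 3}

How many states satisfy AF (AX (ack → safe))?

Sat(ack → safe) = {0, 3, 4}
Sat(AX (ack → safe)) = {s : every successor in {0, 3, 4}} = {0, 1, 3}
AF (AX (ack → safe)): least fixpoint, start Z0 = {0, 1, 3}, add states with every successor in Z. Already a fixed point.
Sat(AF (AX (ack → safe))) = {0, 1, 3}
|Sat(AF (AX (ack → safe)))| = |{0, 1, 3}| = 3.

3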